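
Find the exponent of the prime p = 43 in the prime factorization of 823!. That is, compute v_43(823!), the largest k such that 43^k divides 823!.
v_43(823!) = 19

Legendre's formula: v_p(n!) = Σ_{k ≥ 1} ⌊n / p^k⌋. For p = 43, n = 823, the terms are:
  ⌊823/43^1⌋ = ⌊823/43⌋ = 19
(the next term ⌊823/43^2⌋ = 0, terminating the sum). Summing: v_43(823!) = 19 = 19.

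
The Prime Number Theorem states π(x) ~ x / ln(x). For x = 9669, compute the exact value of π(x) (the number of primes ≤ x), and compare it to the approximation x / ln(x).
π(9669) = 1193;  x/ln(x) ≈ 1053.65;  relative error ≈ 11.68%.

Directly count primes up to 9669: π(9669) = 1193. The PNT approximation gives 9669/ln(9669) ≈ 9669/9.17668 ≈ 1053.65. Relative error (π(x) − x/ln(x)) / π(x) ≈ 11.68%; the approximation is known to undercount slightly (Li(x) is a better estimate).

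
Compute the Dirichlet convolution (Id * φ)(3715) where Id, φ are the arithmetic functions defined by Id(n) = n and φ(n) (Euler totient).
(Id * φ)(3715) = 13365

Divisors of 3715: [1, 5, 743, 3715]. For each d | 3715:
  d = 1: Id(1) · φ(3715/1) = 1 · 2968 = 2968
  d = 5: Id(5) · φ(3715/5) = 5 · 742 = 3710
  d = 743: Id(743) · φ(3715/743) = 743 · 4 = 2972
  d = 3715: Id(3715) · φ(3715/3715) = 3715 · 1 = 3715
Summing: (Id * φ)(3715) = 2968 + 3710 + 2972 + 3715 = 13365.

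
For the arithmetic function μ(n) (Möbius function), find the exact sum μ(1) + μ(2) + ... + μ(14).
Σ_{n ≤ 14} μ(n) = -2

Compute μ(n) for each 1 ≤ n ≤ 14: μ(1) = 1, μ(2) = -1, μ(3) = -1, μ(4) = 0, μ(5) = -1, μ(6) = 1, μ(7) = -1, μ(8) = 0, μ(9) = 0, μ(10) = 1, μ(11) = -1, μ(12) = 0, μ(13) = -1, μ(14) = 1. Summing all 14 values: -2. (Mertens function M(x) = Σ_{n ≤ x} μ(n); on average M(x) should be small (PNT ⟺ M(x) = o(x)).)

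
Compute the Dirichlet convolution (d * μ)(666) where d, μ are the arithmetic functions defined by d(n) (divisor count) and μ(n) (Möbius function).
(d * μ)(666) = 1

Divisors of 666: [1, 2, 3, 6, 9, 18, 37, 74, 111, 222, 333, 666]. For each d | 666:
  d = 1: d(1) · μ(666/1) = 1 · 0 = 0
  d = 2: d(2) · μ(666/2) = 2 · 0 = 0
  d = 3: d(3) · μ(666/3) = 2 · -1 = -2
  d = 6: d(6) · μ(666/6) = 4 · 1 = 4
  d = 9: d(9) · μ(666/9) = 3 · 1 = 3
  d = 18: d(18) · μ(666/18) = 6 · -1 = -6
  d = 37: d(37) · μ(666/37) = 2 · 0 = 0
  d = 74: d(74) · μ(666/74) = 4 · 0 = 0
  d = 111: d(111) · μ(666/111) = 4 · 1 = 4
  d = 222: d(222) · μ(666/222) = 8 · -1 = -8
  d = 333: d(333) · μ(666/333) = 6 · -1 = -6
  d = 666: d(666) · μ(666/666) = 12 · 1 = 12
Summing: (d * μ)(666) = 0 + 0 + -2 + 4 + 3 + -6 + 0 + 0 + 4 + -8 + -6 + 12 = 1.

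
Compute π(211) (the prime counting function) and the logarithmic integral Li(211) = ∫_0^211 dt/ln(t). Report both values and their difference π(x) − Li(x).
π(211) = 47;  Li(211) ≈ 52.26;  π(x) − Li(x) ≈ -5.26.

Direct count of primes ≤ 211 gives π(211) = 47. Numerical evaluation of the logarithmic integral gives Li(211) ≈ 52.26. The difference π(x) − Li(x) ≈ -5.26 is typically negative for small/moderate x (Li(x) overestimates), though Littlewood's theorem shows this sign changes infinitely often.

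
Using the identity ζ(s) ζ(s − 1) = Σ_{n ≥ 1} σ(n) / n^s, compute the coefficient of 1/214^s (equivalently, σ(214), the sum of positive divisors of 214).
σ(214) = 324

In the product (Σ m^0/m^s)(Σ k / k^s) = Σ (Σ_{d | n} d) / n^s, the coefficient of 1/n^s is σ(n) = Σ_{d | n} d. For n = 214, divisors are [1, 2, 107, 214]; summing: σ(214) = 324.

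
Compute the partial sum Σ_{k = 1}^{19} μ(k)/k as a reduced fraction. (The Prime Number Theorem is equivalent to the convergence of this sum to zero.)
Σ μ(k)/k = -81988/1616615

Values of μ(k) for 1 ≤ k ≤ 19: μ(1) = 1, μ(2) = -1, μ(3) = -1, μ(5) = -1, μ(6) = 1, μ(7) = -1, μ(10) = 1, μ(11) = -1, μ(13) = -1, μ(14) = 1, μ(15) = 1, μ(17) = -1, μ(19) = -1, with μ = 0 on non-squarefree integers. Summing μ(k)/k for k where μ(k) ≠ 0 gives -81988/1616615 ≈ -0.0507. (PNT ⟺ this sum → 0 as n → ∞.)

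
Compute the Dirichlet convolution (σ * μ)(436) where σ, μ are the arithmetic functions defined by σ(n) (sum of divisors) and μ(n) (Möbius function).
(σ * μ)(436) = 436

Divisors of 436: [1, 2, 4, 109, 218, 436]. For each d | 436:
  d = 1: σ(1) · μ(436/1) = 1 · 0 = 0
  d = 2: σ(2) · μ(436/2) = 3 · 1 = 3
  d = 4: σ(4) · μ(436/4) = 7 · -1 = -7
  d = 109: σ(109) · μ(436/109) = 110 · 0 = 0
  d = 218: σ(218) · μ(436/218) = 330 · -1 = -330
  d = 436: σ(436) · μ(436/436) = 770 · 1 = 770
Summing: (σ * μ)(436) = 0 + 3 + -7 + 0 + -330 + 770 = 436.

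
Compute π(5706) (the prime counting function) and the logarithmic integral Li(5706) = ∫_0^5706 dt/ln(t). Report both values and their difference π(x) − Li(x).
π(5706) = 751;  Li(5706) ≈ 766.52;  π(x) − Li(x) ≈ -15.52.

Direct count of primes ≤ 5706 gives π(5706) = 751. Numerical evaluation of the logarithmic integral gives Li(5706) ≈ 766.52. The difference π(x) − Li(x) ≈ -15.52 is typically negative for small/moderate x (Li(x) overestimates), though Littlewood's theorem shows this sign changes infinitely often.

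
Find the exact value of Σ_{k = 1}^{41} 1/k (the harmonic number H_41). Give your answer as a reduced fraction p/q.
H_41 = 85691034670497533/19914562703599200

Direct summation: H_41 = 1 + 1/2 + ... + 1/41. The least common denominator is lcm(1, ..., 41) = 219060189739591200; over this denominator the numerator is 219060189739591200 + 109530094869795600 + 73020063246530400 + 54765047434897800 + 43812037947918240 + 36510031623265200 + 31294312819941600 + 27382523717448900 + 24340021082176800 + 21906018973959120 + 19914562703599200 + 18255015811632600 + 16850783826122400 + 15647156409970800 + 14604012649306080 + 13691261858724450 + 12885893514093600 + 12170010541088400 + 11529483670504800 + 10953009486979560 + 10431437606647200 + 9957281351799600 + 9524356075634400 + 9127507905816300 + 8762407589583648 + 8425391913061200 + 8113340360725600 + 7823578204985400 + 7553799646192800 + 7302006324653040 + 7066457733535200 + 6845630929362225 + 6638187567866400 + 6442946757046800 + 6258862563988320 + 6085005270544200 + 5920545668637600 + 5764741835252400 + 5616927942040800 + 5476504743489780 + 5342931457063200 = 942601381375472863, so H_41 = 942601381375472863/219060189739591200; reducing by gcd(942601381375472863, 219060189739591200) = 11 gives 85691034670497533/19914562703599200 ≈ 4.30293. (The PNT-adjacent estimate ln(41) + γ ≈ 4.29079 matches within O(1/n).)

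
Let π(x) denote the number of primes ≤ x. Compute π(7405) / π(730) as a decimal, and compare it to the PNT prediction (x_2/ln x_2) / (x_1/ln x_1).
π(7405)/π(730) = 939/129 ≈ 7.2791;  PNT prediction ≈ 7.5061.

π(730) = 129 and π(7405) = 939, so π(7405)/π(730) ≈ 7.2791. The PNT-predicted ratio is (7405/ln(7405)) / (730/ln(730)) ≈ 7.5061. The two agree to within a few percent, as expected.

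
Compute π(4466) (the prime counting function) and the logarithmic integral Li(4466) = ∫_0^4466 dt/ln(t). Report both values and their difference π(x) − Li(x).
π(4466) = 607;  Li(4466) ≈ 621.17;  π(x) − Li(x) ≈ -14.17.

Direct count of primes ≤ 4466 gives π(4466) = 607. Numerical evaluation of the logarithmic integral gives Li(4466) ≈ 621.17. The difference π(x) − Li(x) ≈ -14.17 is typically negative for small/moderate x (Li(x) overestimates), though Littlewood's theorem shows this sign changes infinitely often.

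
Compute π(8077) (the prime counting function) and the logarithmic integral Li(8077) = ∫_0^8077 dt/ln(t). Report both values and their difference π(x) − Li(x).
π(8077) = 1014;  Li(8077) ≈ 1034.98;  π(x) − Li(x) ≈ -20.98.

Direct count of primes ≤ 8077 gives π(8077) = 1014. Numerical evaluation of the logarithmic integral gives Li(8077) ≈ 1034.98. The difference π(x) − Li(x) ≈ -20.98 is typically negative for small/moderate x (Li(x) overestimates), though Littlewood's theorem shows this sign changes infinitely often.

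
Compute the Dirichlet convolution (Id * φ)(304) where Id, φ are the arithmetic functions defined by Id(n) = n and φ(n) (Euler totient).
(Id * φ)(304) = 1776

Divisors of 304: [1, 2, 4, 8, 16, 19, 38, 76, 152, 304]. For each d | 304:
  d = 1: Id(1) · φ(304/1) = 1 · 144 = 144
  d = 2: Id(2) · φ(304/2) = 2 · 72 = 144
  d = 4: Id(4) · φ(304/4) = 4 · 36 = 144
  d = 8: Id(8) · φ(304/8) = 8 · 18 = 144
  d = 16: Id(16) · φ(304/16) = 16 · 18 = 288
  d = 19: Id(19) · φ(304/19) = 19 · 8 = 152
  d = 38: Id(38) · φ(304/38) = 38 · 4 = 152
  d = 76: Id(76) · φ(304/76) = 76 · 2 = 152
  d = 152: Id(152) · φ(304/152) = 152 · 1 = 152
  d = 304: Id(304) · φ(304/304) = 304 · 1 = 304
Summing: (Id * φ)(304) = 144 + 144 + 144 + 144 + 288 + 152 + 152 + 152 + 152 + 304 = 1776.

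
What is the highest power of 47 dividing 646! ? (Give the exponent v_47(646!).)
v_47(646!) = 13

Legendre's formula: v_p(n!) = Σ_{k ≥ 1} ⌊n / p^k⌋. For p = 47, n = 646, the terms are:
  ⌊646/47^1⌋ = ⌊646/47⌋ = 13
(the next term ⌊646/47^2⌋ = 0, terminating the sum). Summing: v_47(646!) = 13 = 13.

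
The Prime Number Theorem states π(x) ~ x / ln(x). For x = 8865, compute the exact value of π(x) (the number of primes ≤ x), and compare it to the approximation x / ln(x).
π(8865) = 1105;  x/ln(x) ≈ 975.26;  relative error ≈ 11.74%.

Directly count primes up to 8865: π(8865) = 1105. The PNT approximation gives 8865/ln(8865) ≈ 8865/9.08987 ≈ 975.26. Relative error (π(x) − x/ln(x)) / π(x) ≈ 11.74%; the approximation is known to undercount slightly (Li(x) is a better estimate).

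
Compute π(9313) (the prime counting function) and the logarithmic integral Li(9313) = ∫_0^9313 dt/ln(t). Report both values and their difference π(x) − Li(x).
π(9313) = 1152;  Li(9313) ≈ 1171.26;  π(x) − Li(x) ≈ -19.26.

Direct count of primes ≤ 9313 gives π(9313) = 1152. Numerical evaluation of the logarithmic integral gives Li(9313) ≈ 1171.26. The difference π(x) − Li(x) ≈ -19.26 is typically negative for small/moderate x (Li(x) overestimates), though Littlewood's theorem shows this sign changes infinitely often.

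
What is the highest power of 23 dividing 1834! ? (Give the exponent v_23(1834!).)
v_23(1834!) = 82

Legendre's formula: v_p(n!) = Σ_{k ≥ 1} ⌊n / p^k⌋. For p = 23, n = 1834, the terms are:
  ⌊1834/23^1⌋ = ⌊1834/23⌋ = 79
  ⌊1834/23^2⌋ = ⌊1834/529⌋ = 3
(the next term ⌊1834/23^3⌋ = 0, terminating the sum). Summing: v_23(1834!) = 79 + 3 = 82.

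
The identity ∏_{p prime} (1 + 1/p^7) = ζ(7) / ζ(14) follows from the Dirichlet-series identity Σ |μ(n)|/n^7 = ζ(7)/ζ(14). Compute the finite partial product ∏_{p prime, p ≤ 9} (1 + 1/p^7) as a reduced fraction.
∏ = 31528037707363/31268898281250

The primes p ≤ 9 are [2, 3, 5, 7]. For each, (1 + 1/p^7) = (p^7 + 1)/p^7. Multiplying these fractions over p ∈ [2, 3, 5, 7] gives 31528037707363/31268898281250. (In the limit P → ∞ this tends to ζ(7)/ζ(14).)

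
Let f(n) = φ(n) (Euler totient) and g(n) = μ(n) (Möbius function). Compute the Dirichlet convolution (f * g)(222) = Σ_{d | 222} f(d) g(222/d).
(φ * μ)(222) = 0

Divisors of 222: [1, 2, 3, 6, 37, 74, 111, 222]. For each d | 222:
  d = 1: φ(1) · μ(222/1) = 1 · -1 = -1
  d = 2: φ(2) · μ(222/2) = 1 · 1 = 1
  d = 3: φ(3) · μ(222/3) = 2 · 1 = 2
  d = 6: φ(6) · μ(222/6) = 2 · -1 = -2
  d = 37: φ(37) · μ(222/37) = 36 · 1 = 36
  d = 74: φ(74) · μ(222/74) = 36 · -1 = -36
  d = 111: φ(111) · μ(222/111) = 72 · -1 = -72
  d = 222: φ(222) · μ(222/222) = 72 · 1 = 72
Summing: (φ * μ)(222) = -1 + 1 + 2 + -2 + 36 + -36 + -72 + 72 = 0.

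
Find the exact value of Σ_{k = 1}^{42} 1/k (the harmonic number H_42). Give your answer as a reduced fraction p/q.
H_42 = 12309312989335019/2844937529085600

Direct summation: H_42 = 1 + 1/2 + ... + 1/42. The least common denominator is lcm(1, ..., 42) = 219060189739591200; over this denominator the numerator is 219060189739591200 + 109530094869795600 + 73020063246530400 + 54765047434897800 + 43812037947918240 + 36510031623265200 + 31294312819941600 + 27382523717448900 + 24340021082176800 + 21906018973959120 + 19914562703599200 + 18255015811632600 + 16850783826122400 + 15647156409970800 + 14604012649306080 + 13691261858724450 + 12885893514093600 + 12170010541088400 + 11529483670504800 + 10953009486979560 + 10431437606647200 + 9957281351799600 + 9524356075634400 + 9127507905816300 + 8762407589583648 + 8425391913061200 + 8113340360725600 + 7823578204985400 + 7553799646192800 + 7302006324653040 + 7066457733535200 + 6845630929362225 + 6638187567866400 + 6442946757046800 + 6258862563988320 + 6085005270544200 + 5920545668637600 + 5764741835252400 + 5616927942040800 + 5476504743489780 + 5342931457063200 + 5215718803323600 = 947817100178796463, so H_42 = 947817100178796463/219060189739591200; reducing by gcd(947817100178796463, 219060189739591200) = 77 gives 12309312989335019/2844937529085600 ≈ 4.32674. (The PNT-adjacent estimate ln(42) + γ ≈ 4.31489 matches within O(1/n).)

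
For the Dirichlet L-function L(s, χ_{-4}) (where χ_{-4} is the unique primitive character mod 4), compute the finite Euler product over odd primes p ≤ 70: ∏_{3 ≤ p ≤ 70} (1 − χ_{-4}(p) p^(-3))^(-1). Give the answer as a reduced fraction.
∏ = 497044101252700953274063170881740849527845657594881/512972994773739111227016105418519405174088647311360

The odd primes p ≤ 70 are [3, 5, 7, 11, 13, 17, 19, 23, 29, 31, 37, 41, 43, 47, 53, 59, 61, 67]. For each, χ(p) = 1 if p ≡ 1 mod 4, χ(p) = −1 if p ≡ 3 mod 4. Taking (1 − χ(p)/p^3)^(-1) = p^3/(p^3 − χ(p)): (1 − (-1)/3^3)^(-1) · (1 − (1)/5^3)^(-1) · (1 − (-1)/7^3)^(-1) · (1 − (-1)/11^3)^(-1) · (1 − (1)/13^3)^(-1) · (1 − (1)/17^3)^(-1) · (1 − (-1)/19^3)^(-1) · (1 − (-1)/23^3)^(-1) · (1 − (1)/29^3)^(-1) · (1 − (-1)/31^3)^(-1) · (1 − (1)/37^3)^(-1) · (1 − (1)/41^3)^(-1) · (1 − (-1)/43^3)^(-1) · (1 − (-1)/47^3)^(-1) · (1 − (1)/53^3)^(-1) · (1 − (-1)/59^3)^(-1) · (1 − (1)/61^3)^(-1) · (1 − (-1)/67^3)^(-1) = 497044101252700953274063170881740849527845657594881/512972994773739111227016105418519405174088647311360.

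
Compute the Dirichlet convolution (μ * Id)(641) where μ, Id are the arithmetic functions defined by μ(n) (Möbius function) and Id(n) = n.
(μ * Id)(641) = 640

Divisors of 641: [1, 641]. For each d | 641:
  d = 1: μ(1) · Id(641/1) = 1 · 641 = 641
  d = 641: μ(641) · Id(641/641) = -1 · 1 = -1
Summing: (μ * Id)(641) = 641 + -1 = 640.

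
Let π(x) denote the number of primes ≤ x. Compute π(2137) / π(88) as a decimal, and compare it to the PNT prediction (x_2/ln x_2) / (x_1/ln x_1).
π(2137)/π(88) = 322/23 ≈ 14.0000;  PNT prediction ≈ 14.1810.

π(88) = 23 and π(2137) = 322, so π(2137)/π(88) ≈ 14.0000. The PNT-predicted ratio is (2137/ln(2137)) / (88/ln(88)) ≈ 14.1810. The two agree to within a few percent, as expected.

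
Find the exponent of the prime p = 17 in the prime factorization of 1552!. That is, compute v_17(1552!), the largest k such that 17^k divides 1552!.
v_17(1552!) = 96

Legendre's formula: v_p(n!) = Σ_{k ≥ 1} ⌊n / p^k⌋. For p = 17, n = 1552, the terms are:
  ⌊1552/17^1⌋ = ⌊1552/17⌋ = 91
  ⌊1552/17^2⌋ = ⌊1552/289⌋ = 5
(the next term ⌊1552/17^3⌋ = 0, terminating the sum). Summing: v_17(1552!) = 91 + 5 = 96.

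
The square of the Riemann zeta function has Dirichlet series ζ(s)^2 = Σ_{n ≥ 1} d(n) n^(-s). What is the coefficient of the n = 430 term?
d(430) = 8

ζ(s)^2 = (Σ 1/m^s)(Σ 1/k^s). The coefficient of 1/n^s in the product is the number of ordered pairs (m, k) with mk = n, which equals d(n). For n = 430, divisors are [1, 2, 5, 10, 43, 86, 215, 430], so d(430) = 8.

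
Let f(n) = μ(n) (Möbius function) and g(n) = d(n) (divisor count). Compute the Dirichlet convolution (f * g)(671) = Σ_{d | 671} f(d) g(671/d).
(μ * d)(671) = 1

Divisors of 671: [1, 11, 61, 671]. For each d | 671:
  d = 1: μ(1) · d(671/1) = 1 · 4 = 4
  d = 11: μ(11) · d(671/11) = -1 · 2 = -2
  d = 61: μ(61) · d(671/61) = -1 · 2 = -2
  d = 671: μ(671) · d(671/671) = 1 · 1 = 1
Summing: (μ * d)(671) = 4 + -2 + -2 + 1 = 1.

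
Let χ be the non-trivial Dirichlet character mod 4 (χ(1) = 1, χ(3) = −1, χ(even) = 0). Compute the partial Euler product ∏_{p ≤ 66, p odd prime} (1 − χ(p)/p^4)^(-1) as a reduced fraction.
∏ = 81934214988902113115031508050672702841756592198516788686922065253543/82850154482442028729801746725895742819441886414557775886809038848000

The odd primes p ≤ 66 are [3, 5, 7, 11, 13, 17, 19, 23, 29, 31, 37, 41, 43, 47, 53, 59, 61]. For each, χ(p) = 1 if p ≡ 1 mod 4, χ(p) = −1 if p ≡ 3 mod 4. Taking (1 − χ(p)/p^4)^(-1) = p^4/(p^4 − χ(p)): (1 − (-1)/3^4)^(-1) · (1 − (1)/5^4)^(-1) · (1 − (-1)/7^4)^(-1) · (1 − (-1)/11^4)^(-1) · (1 − (1)/13^4)^(-1) · (1 − (1)/17^4)^(-1) · (1 − (-1)/19^4)^(-1) · (1 − (-1)/23^4)^(-1) · (1 − (1)/29^4)^(-1) · (1 − (-1)/31^4)^(-1) · (1 − (1)/37^4)^(-1) · (1 − (1)/41^4)^(-1) · (1 − (-1)/43^4)^(-1) · (1 − (-1)/47^4)^(-1) · (1 − (1)/53^4)^(-1) · (1 − (-1)/59^4)^(-1) · (1 − (1)/61^4)^(-1) = 81934214988902113115031508050672702841756592198516788686922065253543/82850154482442028729801746725895742819441886414557775886809038848000.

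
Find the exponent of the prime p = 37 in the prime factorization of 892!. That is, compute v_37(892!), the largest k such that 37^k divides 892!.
v_37(892!) = 24

Legendre's formula: v_p(n!) = Σ_{k ≥ 1} ⌊n / p^k⌋. For p = 37, n = 892, the terms are:
  ⌊892/37^1⌋ = ⌊892/37⌋ = 24
(the next term ⌊892/37^2⌋ = 0, terminating the sum). Summing: v_37(892!) = 24 = 24.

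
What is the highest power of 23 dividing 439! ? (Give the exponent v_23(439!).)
v_23(439!) = 19

Legendre's formula: v_p(n!) = Σ_{k ≥ 1} ⌊n / p^k⌋. For p = 23, n = 439, the terms are:
  ⌊439/23^1⌋ = ⌊439/23⌋ = 19
(the next term ⌊439/23^2⌋ = 0, terminating the sum). Summing: v_23(439!) = 19 = 19.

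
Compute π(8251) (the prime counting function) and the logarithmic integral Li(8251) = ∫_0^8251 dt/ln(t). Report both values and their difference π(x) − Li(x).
π(8251) = 1035;  Li(8251) ≈ 1054.30;  π(x) − Li(x) ≈ -19.30.

Direct count of primes ≤ 8251 gives π(8251) = 1035. Numerical evaluation of the logarithmic integral gives Li(8251) ≈ 1054.30. The difference π(x) − Li(x) ≈ -19.30 is typically negative for small/moderate x (Li(x) overestimates), though Littlewood's theorem shows this sign changes infinitely often.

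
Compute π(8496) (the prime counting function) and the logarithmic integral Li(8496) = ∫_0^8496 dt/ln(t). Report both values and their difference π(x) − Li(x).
π(8496) = 1059;  Li(8496) ≈ 1081.42;  π(x) − Li(x) ≈ -22.42.

Direct count of primes ≤ 8496 gives π(8496) = 1059. Numerical evaluation of the logarithmic integral gives Li(8496) ≈ 1081.42. The difference π(x) − Li(x) ≈ -22.42 is typically negative for small/moderate x (Li(x) overestimates), though Littlewood's theorem shows this sign changes infinitely often.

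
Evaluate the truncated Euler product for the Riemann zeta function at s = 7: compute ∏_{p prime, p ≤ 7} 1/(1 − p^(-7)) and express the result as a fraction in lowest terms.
∏ = 375226779375000/372119874050737

The primes p ≤ 7 are [2, 3, 5, 7]. For each prime, (1 − 1/p^7)^(-1) = p^7 / (p^7 − 1). The product is (1 − 1/2^7)^(-1), (1 − 1/3^7)^(-1), (1 − 1/5^7)^(-1), (1 − 1/7^7)^(-1) = ∏ p^7 / (p^7 − 1) = 375226779375000/372119874050737.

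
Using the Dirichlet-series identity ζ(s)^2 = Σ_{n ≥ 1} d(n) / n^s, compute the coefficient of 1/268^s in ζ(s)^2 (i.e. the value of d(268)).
d(268) = 6

ζ(s)^2 = (Σ 1/m^s)(Σ 1/k^s). The coefficient of 1/n^s in the product is the number of ordered pairs (m, k) with mk = n, which equals d(n). For n = 268, divisors are [1, 2, 4, 67, 134, 268], so d(268) = 6.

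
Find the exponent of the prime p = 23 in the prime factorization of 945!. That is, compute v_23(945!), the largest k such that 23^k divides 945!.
v_23(945!) = 42

Legendre's formula: v_p(n!) = Σ_{k ≥ 1} ⌊n / p^k⌋. For p = 23, n = 945, the terms are:
  ⌊945/23^1⌋ = ⌊945/23⌋ = 41
  ⌊945/23^2⌋ = ⌊945/529⌋ = 1
(the next term ⌊945/23^3⌋ = 0, terminating the sum). Summing: v_23(945!) = 41 + 1 = 42.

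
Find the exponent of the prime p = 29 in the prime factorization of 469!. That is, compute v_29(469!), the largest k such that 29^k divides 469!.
v_29(469!) = 16

Legendre's formula: v_p(n!) = Σ_{k ≥ 1} ⌊n / p^k⌋. For p = 29, n = 469, the terms are:
  ⌊469/29^1⌋ = ⌊469/29⌋ = 16
(the next term ⌊469/29^2⌋ = 0, terminating the sum). Summing: v_29(469!) = 16 = 16.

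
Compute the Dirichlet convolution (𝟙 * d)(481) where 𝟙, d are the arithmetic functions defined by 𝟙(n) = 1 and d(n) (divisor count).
(𝟙 * d)(481) = 9

Divisors of 481: [1, 13, 37, 481]. For each d | 481:
  d = 1: 𝟙(1) · d(481/1) = 1 · 4 = 4
  d = 13: 𝟙(13) · d(481/13) = 1 · 2 = 2
  d = 37: 𝟙(37) · d(481/37) = 1 · 2 = 2
  d = 481: 𝟙(481) · d(481/481) = 1 · 1 = 1
Summing: (𝟙 * d)(481) = 4 + 2 + 2 + 1 = 9.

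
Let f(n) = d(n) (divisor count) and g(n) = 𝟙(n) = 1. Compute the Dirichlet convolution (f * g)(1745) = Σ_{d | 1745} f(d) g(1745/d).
(d * 𝟙)(1745) = 9

Divisors of 1745: [1, 5, 349, 1745]. For each d | 1745:
  d = 1: d(1) · 𝟙(1745/1) = 1 · 1 = 1
  d = 5: d(5) · 𝟙(1745/5) = 2 · 1 = 2
  d = 349: d(349) · 𝟙(1745/349) = 2 · 1 = 2
  d = 1745: d(1745) · 𝟙(1745/1745) = 4 · 1 = 4
Summing: (d * 𝟙)(1745) = 1 + 2 + 2 + 4 = 9.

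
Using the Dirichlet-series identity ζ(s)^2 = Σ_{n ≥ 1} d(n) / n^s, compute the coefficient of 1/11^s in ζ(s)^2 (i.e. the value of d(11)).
d(11) = 2

ζ(s)^2 = (Σ 1/m^s)(Σ 1/k^s). The coefficient of 1/n^s in the product is the number of ordered pairs (m, k) with mk = n, which equals d(n). For n = 11, divisors are [1, 11], so d(11) = 2.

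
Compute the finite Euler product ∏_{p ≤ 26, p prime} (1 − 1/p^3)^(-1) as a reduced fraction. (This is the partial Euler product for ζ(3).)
∏ = 580625301352525/483109627290624

The primes p ≤ 26 are [2, 3, 5, 7, 11, 13, 17, 19, 23]. For each prime, (1 − 1/p^3)^(-1) = p^3 / (p^3 − 1). The product is (1 − 1/2^3)^(-1), (1 − 1/3^3)^(-1), (1 − 1/5^3)^(-1), (1 − 1/7^3)^(-1), (1 − 1/11^3)^(-1), (1 − 1/13^3)^(-1), (1 − 1/17^3)^(-1), (1 − 1/19^3)^(-1), (1 − 1/23^3)^(-1) = ∏ p^3 / (p^3 − 1) = 580625301352525/483109627290624.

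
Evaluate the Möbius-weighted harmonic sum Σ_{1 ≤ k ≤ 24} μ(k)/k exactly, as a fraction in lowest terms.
Σ μ(k)/k = -249979/223092870

Values of μ(k) for 1 ≤ k ≤ 24: μ(1) = 1, μ(2) = -1, μ(3) = -1, μ(5) = -1, μ(6) = 1, μ(7) = -1, μ(10) = 1, μ(11) = -1, μ(13) = -1, μ(14) = 1, μ(15) = 1, μ(17) = -1, μ(19) = -1, μ(21) = 1, μ(22) = 1, μ(23) = -1, with μ = 0 on non-squarefree integers. Summing μ(k)/k for k where μ(k) ≠ 0 gives -249979/223092870 ≈ -0.0011. (PNT ⟺ this sum → 0 as n → ∞.)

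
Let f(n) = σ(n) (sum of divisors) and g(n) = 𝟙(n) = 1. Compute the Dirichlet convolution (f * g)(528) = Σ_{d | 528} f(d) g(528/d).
(σ * 𝟙)(528) = 3705

Divisors of 528: [1, 2, 3, 4, 6, 8, 11, 12, 16, 22, 24, 33, 44, 48, 66, 88, 132, 176, 264, 528]. For each d | 528:
  d = 1: σ(1) · 𝟙(528/1) = 1 · 1 = 1
  d = 2: σ(2) · 𝟙(528/2) = 3 · 1 = 3
  d = 3: σ(3) · 𝟙(528/3) = 4 · 1 = 4
  d = 4: σ(4) · 𝟙(528/4) = 7 · 1 = 7
  d = 6: σ(6) · 𝟙(528/6) = 12 · 1 = 12
  d = 8: σ(8) · 𝟙(528/8) = 15 · 1 = 15
  d = 11: σ(11) · 𝟙(528/11) = 12 · 1 = 12
  d = 12: σ(12) · 𝟙(528/12) = 28 · 1 = 28
  d = 16: σ(16) · 𝟙(528/16) = 31 · 1 = 31
  d = 22: σ(22) · 𝟙(528/22) = 36 · 1 = 36
  d = 24: σ(24) · 𝟙(528/24) = 60 · 1 = 60
  d = 33: σ(33) · 𝟙(528/33) = 48 · 1 = 48
  d = 44: σ(44) · 𝟙(528/44) = 84 · 1 = 84
  d = 48: σ(48) · 𝟙(528/48) = 124 · 1 = 124
  d = 66: σ(66) · 𝟙(528/66) = 144 · 1 = 144
  d = 88: σ(88) · 𝟙(528/88) = 180 · 1 = 180
  d = 132: σ(132) · 𝟙(528/132) = 336 · 1 = 336
  d = 176: σ(176) · 𝟙(528/176) = 372 · 1 = 372
  d = 264: σ(264) · 𝟙(528/264) = 720 · 1 = 720
  d = 528: σ(528) · 𝟙(528/528) = 1488 · 1 = 1488
Summing: (σ * 𝟙)(528) = 1 + 3 + 4 + 7 + 12 + 15 + 12 + 28 + 31 + 36 + 60 + 48 + 84 + 124 + 144 + 180 + 336 + 372 + 720 + 1488 = 3705.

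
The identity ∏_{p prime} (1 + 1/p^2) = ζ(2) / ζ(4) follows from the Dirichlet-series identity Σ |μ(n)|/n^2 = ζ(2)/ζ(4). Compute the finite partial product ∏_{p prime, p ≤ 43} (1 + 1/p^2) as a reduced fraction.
∏ = 783023736407200000000/517444490765057062977

The primes p ≤ 43 are [2, 3, 5, 7, 11, 13, 17, 19, 23, 29, 31, 37, 41, 43]. For each, (1 + 1/p^2) = (p^2 + 1)/p^2. Multiplying these fractions over p ∈ [2, 3, 5, 7, 11, 13, 17, 19, 23, 29, 31, 37, 41, 43] gives 783023736407200000000/517444490765057062977. (In the limit P → ∞ this tends to ζ(2)/ζ(4).)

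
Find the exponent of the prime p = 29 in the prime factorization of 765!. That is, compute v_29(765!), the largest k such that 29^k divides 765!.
v_29(765!) = 26

Legendre's formula: v_p(n!) = Σ_{k ≥ 1} ⌊n / p^k⌋. For p = 29, n = 765, the terms are:
  ⌊765/29^1⌋ = ⌊765/29⌋ = 26
(the next term ⌊765/29^2⌋ = 0, terminating the sum). Summing: v_29(765!) = 26 = 26.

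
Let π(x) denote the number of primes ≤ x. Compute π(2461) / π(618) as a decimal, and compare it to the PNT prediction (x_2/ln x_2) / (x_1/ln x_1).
π(2461)/π(618) = 364/113 ≈ 3.2212;  PNT prediction ≈ 3.2775.

π(618) = 113 and π(2461) = 364, so π(2461)/π(618) ≈ 3.2212. The PNT-predicted ratio is (2461/ln(2461)) / (618/ln(618)) ≈ 3.2775. The two agree to within a few percent, as expected.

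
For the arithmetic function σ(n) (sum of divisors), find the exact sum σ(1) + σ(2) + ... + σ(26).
Σ_{n ≤ 26} σ(n) = 564

Compute σ(n) for each 1 ≤ n ≤ 26: σ(1) = 1, σ(2) = 3, σ(3) = 4, σ(4) = 7, σ(5) = 6, σ(6) = 12, σ(7) = 8, σ(8) = 15, σ(9) = 13, σ(10) = 18, σ(11) = 12, σ(12) = 28, σ(13) = 14, σ(14) = 24, σ(15) = 24, σ(16) = 31, σ(17) = 18, σ(18) = 39, σ(19) = 20, σ(20) = 42, σ(21) = 32, σ(22) = 36, σ(23) = 24, σ(24) = 60, σ(25) = 31, σ(26) = 42. Summing all 26 values: 564. (Average order: Σ_{n ≤ x} σ(n) ~ (π²/12) x². For x = 26, (π²/12)·26² ≈ 555.99.)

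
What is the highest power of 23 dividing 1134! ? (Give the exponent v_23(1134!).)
v_23(1134!) = 51

Legendre's formula: v_p(n!) = Σ_{k ≥ 1} ⌊n / p^k⌋. For p = 23, n = 1134, the terms are:
  ⌊1134/23^1⌋ = ⌊1134/23⌋ = 49
  ⌊1134/23^2⌋ = ⌊1134/529⌋ = 2
(the next term ⌊1134/23^3⌋ = 0, terminating the sum). Summing: v_23(1134!) = 49 + 2 = 51.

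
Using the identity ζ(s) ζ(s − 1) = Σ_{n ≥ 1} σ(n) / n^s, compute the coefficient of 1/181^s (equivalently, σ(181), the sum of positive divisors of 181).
σ(181) = 182

In the product (Σ m^0/m^s)(Σ k / k^s) = Σ (Σ_{d | n} d) / n^s, the coefficient of 1/n^s is σ(n) = Σ_{d | n} d. For n = 181, divisors are [1, 181]; summing: σ(181) = 182.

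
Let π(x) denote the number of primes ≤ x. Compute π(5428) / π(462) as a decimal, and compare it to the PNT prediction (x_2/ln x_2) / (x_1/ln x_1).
π(5428)/π(462) = 716/89 ≈ 8.0449;  PNT prediction ≈ 8.3828.

π(462) = 89 and π(5428) = 716, so π(5428)/π(462) ≈ 8.0449. The PNT-predicted ratio is (5428/ln(5428)) / (462/ln(462)) ≈ 8.3828. The two agree to within a few percent, as expected.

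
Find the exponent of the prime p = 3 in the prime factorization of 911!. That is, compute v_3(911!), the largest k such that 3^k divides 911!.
v_3(911!) = 452

Legendre's formula: v_p(n!) = Σ_{k ≥ 1} ⌊n / p^k⌋. For p = 3, n = 911, the terms are:
  ⌊911/3^1⌋ = ⌊911/3⌋ = 303
  ⌊911/3^2⌋ = ⌊911/9⌋ = 101
  ⌊911/3^3⌋ = ⌊911/27⌋ = 33
  ⌊911/3^4⌋ = ⌊911/81⌋ = 11
  ⌊911/3^5⌋ = ⌊911/243⌋ = 3
  ⌊911/3^6⌋ = ⌊911/729⌋ = 1
(the next term ⌊911/3^7⌋ = 0, terminating the sum). Summing: v_3(911!) = 303 + 101 + 33 + 11 + 3 + 1 = 452.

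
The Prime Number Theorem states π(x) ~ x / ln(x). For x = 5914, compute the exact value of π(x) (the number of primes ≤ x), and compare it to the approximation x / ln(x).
π(5914) = 777;  x/ln(x) ≈ 680.94;  relative error ≈ 12.36%.

Directly count primes up to 5914: π(5914) = 777. The PNT approximation gives 5914/ln(5914) ≈ 5914/8.68508 ≈ 680.94. Relative error (π(x) − x/ln(x)) / π(x) ≈ 12.36%; the approximation is known to undercount slightly (Li(x) is a better estimate).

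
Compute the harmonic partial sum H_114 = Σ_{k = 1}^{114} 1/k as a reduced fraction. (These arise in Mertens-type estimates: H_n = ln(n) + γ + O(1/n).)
H_114 = 92422098728954394895401052885520758853316071035681/17379782769567790172972927968296006432665936992320

Direct summation: H_114 = 1 + 1/2 + ... + 1/114. The least common denominator is lcm(1, ..., 114) = 955888052326228459513511038256280353796626534577600; over this denominator the numerator is 955888052326228459513511038256280353796626534577600 + 477944026163114229756755519128140176898313267288800 + 318629350775409486504503679418760117932208844859200 + 238972013081557114878377759564070088449156633644400 + 191177610465245691902702207651256070759325306915520 + 159314675387704743252251839709380058966104422429600 + 136555436046604065644787291179468621970946647796800 + 119486006540778557439188879782035044224578316822200 + 106209783591803162168167893139586705977402948286400 + 95588805232622845951351103825628035379662653457760 + 86898913847838950864864639841480032163329684961600 + 79657337693852371626125919854690029483052211214800 + 73529850178940650731808541404329257984355887275200 + 68277718023302032822393645589734310985473323898400 + 63725870155081897300900735883752023586441768971840 + 59743003270389278719594439891017522112289158411100 + 56228708960366379971383002250369432576272149092800 + 53104891795901581084083946569793352988701474143200 + 50309897490854129448079528329277913357717186030400 + 47794402616311422975675551912814017689831326728880 + 45518478682201355214929097059822873990315549265600 + 43449456923919475432432319920740016081664842480800 + 41560350101140367804935262532881754512896805851200 + 39828668846926185813062959927345014741526105607400 + 38235522093049138380540441530251214151865061383104 + 36764925089470325365904270702164628992177943637600 + 35403261197267720722722631046528901992467649428800 + 34138859011651016411196822794867155492736661949200 + 32961656976766498603914173732975184613676777054400 + 31862935077540948650450367941876011793220884485920 + 30835098462136401919790678653428398509568597889600 + 29871501635194639359797219945508761056144579205550 + 28966304615946316954954879947160010721109894987200 + 28114354480183189985691501125184716288136074546400 + 27311087209320813128957458235893724394189329559360 + 26552445897950790542041973284896676494350737071600 + 25834812225033201608473271304223793345854771204800 + 25154948745427064724039764164638956678858593015200 + 24509950059646883577269513801443085994785295758400 + 23897201308155711487837775956407008844915663364440 + 23314342739664108768622220445275130580405525233600 + 22759239341100677607464548529911436995157774632800 + 22229954705261126965430489261773961716200617083200 + 21724728461959737716216159960370008040832421240400 + 21241956718360632433633578627917341195480589657280 + 20780175050570183902467631266440877256448402925600 + 20338043666515499138585341239495326676523968820800 + 19914334423463092906531479963672507370763052803700 + 19507919435229152234969613025638374567278092542400 + 19117761046524569190270220765125607075932530691552 + 18742902986788793323794334083456477525424049697600 + 18382462544735162682952135351082314496088971818800 + 18035623628796763387047378080307176486728802539200 + 17701630598633860361361315523264450996233824714400 + 17379782769567790172972927968296006432665936992320 + 17069429505825508205598411397433577746368330974600 + 16769965830284709816026509443092637785905728676800 + 16480828488383249301957086866487592306838388527200 + 16201492412308956940906966750106446674519093806400 + 15931467538770474325225183970938005896610442242960 + 15670295939774237041205098987807874652403713681600 + 15417549231068200959895339326714199254784298944800 + 15172826227400451738309699019940957996771849755200 + 14935750817597319679898609972754380528072289602775 + 14705970035788130146361708280865851596871177455040 + 14483152307973158477477439973580005360554947493600 + 14266985855615350141992702063526572444725769172800 + 14057177240091594992845750562592358144068037273200 + 13853450033713455934978420844293918170965601950400 + 13655543604660406564478729117946862197094664779680 + 13463212004594767035401563919102540194318683585600 + 13276222948975395271020986642448338247175368535800 + 13094356881181211774157685455565484298583925131200 + 12917406112516600804236635652111896672927385602400 + 12745174031016379460180147176750404717288353794368 + 12577474372713532362019882082319478339429296507600 + 12414130549691278694980662834497147451904240708800 + 12254975029823441788634756900721542997392647879200 + 12099848763623145057133051117168105744261095374400 + 11948600654077855743918887978203504422457831682220 + 11801087065755906907574210348842967330822549809600 + 11657171369832054384311110222637565290202762616800 + 11516723522002752524259169135617835587911163067200 + 11379619670550338803732274264955718497578887316400 + 11245741792073275994276600450073886515254429818560 + 11114977352630563482715244630886980858100308541600 + 10987218992255499534638057910991728204558925684800 + 10862364230979868858108079980185004020416210620200 + 10740315194676724264196753238834610716816028478400 + 10620978359180316216816789313958670597740294828640 + 10504264311277235818829791629189893997765126753600 + 10390087525285091951233815633220438628224201462800 + 10278366154045467306596892884476132836522865963200 + 10169021833257749569292670619747663338261984410400 + 10061979498170825889615905665855582671543437206080 + 9957167211731546453265739981836253685381526401850 + 9854516003363179994984649878930725296872438500800 + 9753959717614576117484806512819187283639046271200 + 9655434871982105651651626649053336907036631662400 + 9558880523262284595135110382562803537966265345776 + 9464238141843846133797138992636439146501252817600 + 9371451493394396661897167041728238762712024848800 + 9280466527439111257412728526760003434918704219200 + 9191231272367581341476067675541157248044485909400 + 9103695736440271042985819411964574798063109853120 + 9017811814398381693523689040153588243364401269600 + 8933533199310546350593561105198881811183425556800 + 8850815299316930180680657761632225498116912357200 + 8769615158956224399206523286754865631161711326400 + 8689891384783895086486463984148003216332968496160 + 8611604075011067202824423768074597781951590401600 + 8534714752912754102799205698716788873184165487300 + 8459186303771933270031071135011330564571916235200 + 8384982915142354908013254721546318892952864338400 = 5083215430092491719247057908703641736932383906962455, so H_114 = 5083215430092491719247057908703641736932383906962455/955888052326228459513511038256280353796626534577600; reducing by gcd(5083215430092491719247057908703641736932383906962455, 955888052326228459513511038256280353796626534577600) = 55 gives 92422098728954394895401052885520758853316071035681/17379782769567790172972927968296006432665936992320 ≈ 5.31779. (The PNT-adjacent estimate ln(114) + γ ≈ 5.31341 matches within O(1/n).)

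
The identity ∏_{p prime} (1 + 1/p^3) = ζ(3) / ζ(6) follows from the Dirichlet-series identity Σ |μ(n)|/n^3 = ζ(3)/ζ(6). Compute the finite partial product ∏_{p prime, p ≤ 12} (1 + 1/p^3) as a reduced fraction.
∏ = 1374624/1164625

The primes p ≤ 12 are [2, 3, 5, 7, 11]. For each, (1 + 1/p^3) = (p^3 + 1)/p^3. Multiplying these fractions over p ∈ [2, 3, 5, 7, 11] gives 1374624/1164625. (In the limit P → ∞ this tends to ζ(3)/ζ(6).)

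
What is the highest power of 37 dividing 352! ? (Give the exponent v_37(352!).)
v_37(352!) = 9

Legendre's formula: v_p(n!) = Σ_{k ≥ 1} ⌊n / p^k⌋. For p = 37, n = 352, the terms are:
  ⌊352/37^1⌋ = ⌊352/37⌋ = 9
(the next term ⌊352/37^2⌋ = 0, terminating the sum). Summing: v_37(352!) = 9 = 9.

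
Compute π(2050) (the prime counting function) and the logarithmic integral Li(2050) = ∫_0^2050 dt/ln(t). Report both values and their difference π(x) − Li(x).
π(2050) = 309;  Li(2050) ≈ 321.38;  π(x) − Li(x) ≈ -12.38.

Direct count of primes ≤ 2050 gives π(2050) = 309. Numerical evaluation of the logarithmic integral gives Li(2050) ≈ 321.38. The difference π(x) − Li(x) ≈ -12.38 is typically negative for small/moderate x (Li(x) overestimates), though Littlewood's theorem shows this sign changes infinitely often.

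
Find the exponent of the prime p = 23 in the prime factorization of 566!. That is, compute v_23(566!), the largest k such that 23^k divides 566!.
v_23(566!) = 25

Legendre's formula: v_p(n!) = Σ_{k ≥ 1} ⌊n / p^k⌋. For p = 23, n = 566, the terms are:
  ⌊566/23^1⌋ = ⌊566/23⌋ = 24
  ⌊566/23^2⌋ = ⌊566/529⌋ = 1
(the next term ⌊566/23^3⌋ = 0, terminating the sum). Summing: v_23(566!) = 24 + 1 = 25.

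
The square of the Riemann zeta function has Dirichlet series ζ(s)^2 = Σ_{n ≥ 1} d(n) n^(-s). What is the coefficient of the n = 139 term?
d(139) = 2

ζ(s)^2 = (Σ 1/m^s)(Σ 1/k^s). The coefficient of 1/n^s in the product is the number of ordered pairs (m, k) with mk = n, which equals d(n). For n = 139, divisors are [1, 139], so d(139) = 2.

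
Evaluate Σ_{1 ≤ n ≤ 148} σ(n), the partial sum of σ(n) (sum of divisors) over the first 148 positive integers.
Σ_{n ≤ 148} σ(n) = 18082

Compute σ(n) for each 1 ≤ n ≤ 148: σ(1) = 1, σ(2) = 3, σ(3) = 4, σ(4) = 7, σ(5) = 6, σ(6) = 12, σ(7) = 8, σ(8) = 15, σ(9) = 13, σ(10) = 18, σ(11) = 12, σ(12) = 28, σ(13) = 14, σ(14) = 24, σ(15) = 24, σ(16) = 31, σ(17) = 18, σ(18) = 39, σ(19) = 20, σ(20) = 42, σ(21) = 32, σ(22) = 36, σ(23) = 24, σ(24) = 60, σ(25) = 31, σ(26) = 42, σ(27) = 40, σ(28) = 56, σ(29) = 30, σ(30) = 72, σ(31) = 32, σ(32) = 63, σ(33) = 48, σ(34) = 54, σ(35) = 48, σ(36) = 91, σ(37) = 38, σ(38) = 60, σ(39) = 56, σ(40) = 90, σ(41) = 42, σ(42) = 96, σ(43) = 44, σ(44) = 84, σ(45) = 78, σ(46) = 72, σ(47) = 48, σ(48) = 124, σ(49) = 57, σ(50) = 93, σ(51) = 72, σ(52) = 98, σ(53) = 54, σ(54) = 120, σ(55) = 72, σ(56) = 120, σ(57) = 80, σ(58) = 90, σ(59) = 60, σ(60) = 168, σ(61) = 62, σ(62) = 96, σ(63) = 104, σ(64) = 127, σ(65) = 84, σ(66) = 144, σ(67) = 68, σ(68) = 126, σ(69) = 96, σ(70) = 144, σ(71) = 72, σ(72) = 195, σ(73) = 74, σ(74) = 114, σ(75) = 124, σ(76) = 140, σ(77) = 96, σ(78) = 168, σ(79) = 80, σ(80) = 186, σ(81) = 121, σ(82) = 126, σ(83) = 84, σ(84) = 224, σ(85) = 108, σ(86) = 132, σ(87) = 120, σ(88) = 180, σ(89) = 90, σ(90) = 234, σ(91) = 112, σ(92) = 168, σ(93) = 128, σ(94) = 144, σ(95) = 120, σ(96) = 252, σ(97) = 98, σ(98) = 171, σ(99) = 156, σ(100) = 217, σ(101) = 102, σ(102) = 216, σ(103) = 104, σ(104) = 210, σ(105) = 192, σ(106) = 162, σ(107) = 108, σ(108) = 280, σ(109) = 110, σ(110) = 216, σ(111) = 152, σ(112) = 248, σ(113) = 114, σ(114) = 240, σ(115) = 144, σ(116) = 210, σ(117) = 182, σ(118) = 180, σ(119) = 144, σ(120) = 360, σ(121) = 133, σ(122) = 186, σ(123) = 168, σ(124) = 224, σ(125) = 156, σ(126) = 312, σ(127) = 128, σ(128) = 255, σ(129) = 176, σ(130) = 252, σ(131) = 132, σ(132) = 336, σ(133) = 160, σ(134) = 204, σ(135) = 240, σ(136) = 270, σ(137) = 138, σ(138) = 288, σ(139) = 140, σ(140) = 336, σ(141) = 192, σ(142) = 216, σ(143) = 168, σ(144) = 403, σ(145) = 180, σ(146) = 222, σ(147) = 228, σ(148) = 266. Summing all 148 values: 18082. (Average order: Σ_{n ≤ x} σ(n) ~ (π²/12) x². For x = 148, (π²/12)·148² ≈ 18015.32.)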